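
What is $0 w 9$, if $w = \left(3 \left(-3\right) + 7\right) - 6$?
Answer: $0$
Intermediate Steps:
$w = -8$ ($w = \left(-9 + 7\right) - 6 = -2 - 6 = -8$)
$0 w 9 = 0 \left(-8\right) 9 = 0 \cdot 9 = 0$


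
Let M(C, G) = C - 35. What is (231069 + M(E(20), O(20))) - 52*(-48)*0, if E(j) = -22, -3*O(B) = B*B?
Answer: 231012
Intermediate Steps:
O(B) = -B**2/3 (O(B) = -B*B/3 = -B**2/3)
M(C, G) = -35 + C
(231069 + M(E(20), O(20))) - 52*(-48)*0 = (231069 + (-35 - 22)) - 52*(-48)*0 = (231069 - 57) + 2496*0 = 231012 + 0 = 231012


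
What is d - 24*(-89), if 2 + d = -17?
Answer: 2117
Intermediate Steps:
d = -19 (d = -2 - 17 = -19)
d - 24*(-89) = -19 - 24*(-89) = -19 + 2136 = 2117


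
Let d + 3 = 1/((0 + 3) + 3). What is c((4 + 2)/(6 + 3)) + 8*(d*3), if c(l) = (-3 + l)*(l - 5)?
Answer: -521/9 ≈ -57.889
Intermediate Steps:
c(l) = (-5 + l)*(-3 + l) (c(l) = (-3 + l)*(-5 + l) = (-5 + l)*(-3 + l))
d = -17/6 (d = -3 + 1/((0 + 3) + 3) = -3 + 1/(3 + 3) = -3 + 1/6 = -17/6 ≈ -2.8333)
c((4 + 2)/(6 + 3)) + 8*(d*3) = (15 + ((4 + 2)/(6 + 3))**2 - 8*(4 + 2)/(6 + 3)) + 8*(-17/6*3) = (15 + (6/9)**2 - 48/9) + 8*(-17/2) = (15 + (6*(1/9))**2 - 48/9) - 68 = (15 + (2/3)**2 - 8*2/3) - 68 = (15 + 4/9 - 16/3) - 68 = 91/9 - 68 = -521/9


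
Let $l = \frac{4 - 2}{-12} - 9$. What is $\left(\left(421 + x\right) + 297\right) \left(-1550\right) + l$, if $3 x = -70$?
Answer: $- \frac{2153485}{2} \approx -1.0767 \cdot 10^{6}$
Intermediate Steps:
$x = - \frac{70}{3}$ ($x = \frac{1}{3} \left(-70\right) = - \frac{70}{3} \approx -23.333$)
$l = - \frac{55}{6}$ ($l = - \frac{4 - 2}{12} - 9 = \left(- \frac{1}{12}\right) 2 - 9 = - \frac{1}{6} - 9 = - \frac{55}{6} \approx -9.1667$)
$\left(\left(421 + x\right) + 297\right) \left(-1550\right) + l = \left(\left(421 - \frac{70}{3}\right) + 297\right) \left(-1550\right) - \frac{55}{6} = \left(\frac{1193}{3} + 297\right) \left(-1550\right) - \frac{55}{6} = \frac{2084}{3} \left(-1550\right) - \frac{55}{6} = - \frac{3230200}{3} - \frac{55}{6} = - \frac{2153485}{2}$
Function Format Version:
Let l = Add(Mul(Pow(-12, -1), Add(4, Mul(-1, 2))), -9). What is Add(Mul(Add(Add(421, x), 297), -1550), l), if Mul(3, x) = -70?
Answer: Rational(-2153485, 2) ≈ -1.0767e+6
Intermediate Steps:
x = Rational(-70, 3) (x = Mul(Rational(1, 3), -70) = Rational(-70, 3) ≈ -23.333)
l = Rational(-55, 6) (l = Add(Mul(Rational(-1, 12), Add(4, -2)), -9) = Add(Mul(Rational(-1, 12), 2), -9) = Add(Rational(-1, 6), -9) = Rational(-55, 6) ≈ -9.1667)
Add(Mul(Add(Add(421, x), 297), -1550), l) = Add(Mul(Add(Add(421, Rational(-70, 3)), 297), -1550), Rational(-55, 6)) = Add(Mul(Add(Rational(1193, 3), 297), -1550), Rational(-55, 6)) = Add(Mul(Rational(2084, 3), -1550), Rational(-55, 6)) = Add(Rational(-3230200, 3), Rational(-55, 6)) = Rational(-2153485, 2)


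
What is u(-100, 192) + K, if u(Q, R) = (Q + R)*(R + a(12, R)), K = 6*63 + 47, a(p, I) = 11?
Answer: 19101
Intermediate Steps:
K = 425 (K = 378 + 47 = 425)
u(Q, R) = (11 + R)*(Q + R) (u(Q, R) = (Q + R)*(R + 11) = (Q + R)*(11 + R) = (11 + R)*(Q + R))
u(-100, 192) + K = (192**2 + 11*(-100) + 11*192 - 100*192) + 425 = (36864 - 1100 + 2112 - 19200) + 425 = 18676 + 425 = 19101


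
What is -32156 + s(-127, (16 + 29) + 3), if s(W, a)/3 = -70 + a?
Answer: -32222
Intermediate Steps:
s(W, a) = -210 + 3*a (s(W, a) = 3*(-70 + a) = -210 + 3*a)
-32156 + s(-127, (16 + 29) + 3) = -32156 + (-210 + 3*((16 + 29) + 3)) = -32156 + (-210 + 3*(45 + 3)) = -32156 + (-210 + 3*48) = -32156 + (-210 + 144) = -32156 - 66 = -32222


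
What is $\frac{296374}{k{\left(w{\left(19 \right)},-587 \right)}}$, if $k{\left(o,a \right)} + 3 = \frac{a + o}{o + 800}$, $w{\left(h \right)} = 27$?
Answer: $- \frac{245101298}{3041} \approx -80599.0$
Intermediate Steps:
$k{\left(o,a \right)} = -3 + \frac{a + o}{800 + o}$ ($k{\left(o,a \right)} = -3 + \frac{a + o}{o + 800} = -3 + \frac{a + o}{800 + o}$)
$\frac{296374}{k{\left(w{\left(19 \right)},-587 \right)}} = \frac{296374}{\frac{1}{800 + 27} \left(-2400 - 587 - 54\right)} = \frac{296374}{\frac{1}{827} \left(-2400 - 587 - 54\right)} = \frac{296374}{\frac{1}{827} \left(-3041\right)} = \frac{296374}{- \frac{3041}{827}} = 296374 \left(- \frac{827}{3041}\right) = - \frac{245101298}{3041}$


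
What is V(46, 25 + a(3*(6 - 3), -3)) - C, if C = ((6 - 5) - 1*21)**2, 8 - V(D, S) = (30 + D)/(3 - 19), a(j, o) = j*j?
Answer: -1549/4 ≈ -387.25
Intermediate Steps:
a(j, o) = j**2
V(D, S) = 79/8 + D/16 (V(D, S) = 8 - (30 + D)/(3 - 19) = 8 - (30 + D)/(-16) = 8 - (30 + D)*(-1)/16 = 8 - (-15/8 - D/16) = 8 + (15/8 + D/16) = 79/8 + D/16)
C = 400 (C = (1 - 21)**2 = (-20)**2 = 400)
V(46, 25 + a(3*(6 - 3), -3)) - C = (79/8 + (1/16)*46) - 1*400 = (79/8 + 23/8) - 400 = 51/4 - 400 = -1549/4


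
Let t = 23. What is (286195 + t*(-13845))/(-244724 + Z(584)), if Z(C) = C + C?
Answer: 8060/60889 ≈ 0.13237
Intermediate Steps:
Z(C) = 2*C
(286195 + t*(-13845))/(-244724 + Z(584)) = (286195 + 23*(-13845))/(-244724 + 2*584) = (286195 - 318435)/(-244724 + 1168) = -32240/(-243556) = -32240*(-1/243556) = 8060/60889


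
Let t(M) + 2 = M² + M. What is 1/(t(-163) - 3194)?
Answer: 1/23210 ≈ 4.3085e-5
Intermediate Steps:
t(M) = -2 + M + M² (t(M) = -2 + (M² + M) = -2 + (M + M²) = -2 + M + M²)
1/(t(-163) - 3194) = 1/((-2 - 163 + (-163)²) - 3194) = 1/((-2 - 163 + 26569) - 3194) = 1/(26404 - 3194) = 1/23210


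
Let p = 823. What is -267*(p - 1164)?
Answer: 91047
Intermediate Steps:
-267*(p - 1164) = -267*(823 - 1164) = -267*(-341) = 91047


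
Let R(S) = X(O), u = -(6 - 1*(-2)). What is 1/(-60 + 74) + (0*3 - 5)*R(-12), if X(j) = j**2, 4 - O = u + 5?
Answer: -3429/14 ≈ -244.93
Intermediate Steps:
u = -8 (u = -(6 + 2) = -1*8 = -8)
O = 7 (O = 4 - (-8 + 5) = 4 - 1*(-3) = 4 + 3 = 7)
R(S) = 49 (R(S) = 7**2 = 49)
1/(-60 + 74) + (0*3 - 5)*R(-12) = 1/(-60 + 74) + (0*3 - 5)*49 = 1/14 + (0 - 5)*49 = 1/14 - 5*49 = 1/14 - 245 = -3429/14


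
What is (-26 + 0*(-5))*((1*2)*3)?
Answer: -156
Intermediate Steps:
(-26 + 0*(-5))*((1*2)*3) = (-26 + 0)*(2*3) = -26*6 = -156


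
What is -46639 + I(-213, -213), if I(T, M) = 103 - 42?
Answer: -46578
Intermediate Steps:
I(T, M) = 61
-46639 + I(-213, -213) = -46639 + 61 = -46578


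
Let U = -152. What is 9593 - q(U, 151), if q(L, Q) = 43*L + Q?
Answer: 15978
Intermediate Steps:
q(L, Q) = Q + 43*L
9593 - q(U, 151) = 9593 - (151 + 43*(-152)) = 9593 - (151 - 6536) = 9593 - 1*(-6385) = 9593 + 6385 = 15978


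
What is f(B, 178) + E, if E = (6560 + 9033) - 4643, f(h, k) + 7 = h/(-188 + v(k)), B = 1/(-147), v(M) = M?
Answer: 16086211/1470 ≈ 10943.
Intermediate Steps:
B = -1/147 ≈ -0.0068027
f(h, k) = -7 + h/(-188 + k)
E = 10950 (E = 15593 - 4643 = 10950)
f(B, 178) + E = (1316 - 1/147 - 7*178)/(-188 + 178) + 10950 = (1316 - 1/147 - 1246)/(-10) + 10950 = -⅒*10289/147 + 10950 = -10289/1470 + 10950 = 16086211/1470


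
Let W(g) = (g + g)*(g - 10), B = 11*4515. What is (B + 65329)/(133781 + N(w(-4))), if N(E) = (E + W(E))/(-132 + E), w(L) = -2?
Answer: 3852299/4481652 ≈ 0.85957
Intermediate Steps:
B = 49665
W(g) = 2*g*(-10 + g) (W(g) = (2*g)*(-10 + g) = 2*g*(-10 + g))
N(E) = (E + 2*E*(-10 + E))/(-132 + E)
(B + 65329)/(133781 + N(w(-4))) = (49665 + 65329)/(133781 - 2*(-19 + 2*(-2))/(-132 - 2)) = 114994/(133781 - 2*(-19 - 4)/(-134)) = 114994/(133781 - 2*(-1/134)*(-23)) = 114994/(133781 - 23/67) = 114994/(8963304/67) = 114994*(67/8963304) = 3852299/4481652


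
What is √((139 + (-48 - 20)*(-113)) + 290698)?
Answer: 3*√33169 ≈ 546.37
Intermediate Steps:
√((139 + (-48 - 20)*(-113)) + 290698) = √((139 - 68*(-113)) + 290698) = √((139 + 7684) + 290698) = √(7823 + 290698) = √298521 = 3*√33169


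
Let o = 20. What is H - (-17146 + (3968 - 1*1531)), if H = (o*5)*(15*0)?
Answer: 14709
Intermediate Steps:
H = 0 (H = (20*5)*(15*0) = 100*0 = 0)
H - (-17146 + (3968 - 1*1531)) = 0 - (-17146 + (3968 - 1*1531)) = 0 - (-17146 + (3968 - 1531)) = 0 - (-17146 + 2437) = 0 - 1*(-14709) = 0 + 14709 = 14709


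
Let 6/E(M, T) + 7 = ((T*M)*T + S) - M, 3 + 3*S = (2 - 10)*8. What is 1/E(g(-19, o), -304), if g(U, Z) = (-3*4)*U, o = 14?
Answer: 31605886/9 ≈ 3.5118e+6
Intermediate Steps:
g(U, Z) = -12*U
S = -67/3 (S = -1 + ((2 - 10)*8)/3 = -1 + (-8*8)/3 = -1 + (⅓)*(-64) = -1 - 64/3 = -67/3 ≈ -22.333)
E(M, T) = 6/(-88/3 - M + M*T²) (E(M, T) = 6/(-7 + (((T*M)*T - 67/3) - M)) = 6/(-7 + (((M*T)*T - 67/3) - M)) = 6/(-7 + ((M*T² - 67/3) - M)) = 6/(-7 + ((-67/3 + M*T²) - M)) = 6/(-7 + (-67/3 - M + M*T²)) = 6/(-88/3 - M + M*T²))
1/E(g(-19, o), -304) = 1/(18/(-88 - (-36)*(-19) + 3*(-12*(-19))*(-304)²)) = 1/(18/(-88 - 3*228 + 3*228*92416)) = 1/(18/(-88 - 684 + 63212544)) = 1/(18/63211772) = 1/(18*(1/63211772)) = 1/(9/31605886) = 31605886/9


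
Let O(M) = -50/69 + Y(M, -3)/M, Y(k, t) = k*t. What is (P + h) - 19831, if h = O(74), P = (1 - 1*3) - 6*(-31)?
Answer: -1355900/69 ≈ -19651.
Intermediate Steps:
P = 184 (P = (1 - 3) + 186 = -2 + 186 = 184)
O(M) = -257/69 (O(M) = -50/69 + (M*(-3))/M = -50*1/69 + (-3*M)/M = -50/69 - 3 = -257/69)
h = -257/69 ≈ -3.7246
(P + h) - 19831 = (184 - 257/69) - 19831 = 12439/69 - 19831 = -1355900/69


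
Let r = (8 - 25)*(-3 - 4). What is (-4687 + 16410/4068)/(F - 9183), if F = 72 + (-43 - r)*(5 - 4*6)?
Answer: 3175051/4090374 ≈ 0.77623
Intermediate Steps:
r = 119 (r = -17*(-7) = 119)
F = 3150 (F = 72 + (-43 - 1*119)*(5 - 4*6) = 72 + (-43 - 119)*(5 - 24) = 72 - 162*(-19) = 72 + 3078 = 3150)
(-4687 + 16410/4068)/(F - 9183) = (-4687 + 16410/4068)/(3150 - 9183) = (-4687 + 16410*(1/4068))/(-6033) = (-4687 + 2735/678)*(-1/6033) = -3175051/678*(-1/6033) = 3175051/4090374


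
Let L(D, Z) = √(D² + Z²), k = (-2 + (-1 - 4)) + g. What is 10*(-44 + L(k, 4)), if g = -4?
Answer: -440 + 10*√137 ≈ -322.95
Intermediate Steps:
k = -11 (k = (-2 + (-1 - 4)) - 4 = (-2 - 5) - 4 = -7 - 4 = -11)
10*(-44 + L(k, 4)) = 10*(-44 + √((-11)² + 4²)) = 10*(-44 + √(121 + 16)) = 10*(-44 + √137) = -440 + 10*√137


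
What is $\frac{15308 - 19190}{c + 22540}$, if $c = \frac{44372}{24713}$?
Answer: $- \frac{47967933}{278537696} \approx -0.17221$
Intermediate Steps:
$c = \frac{44372}{24713}$ ($c = 44372 \cdot \frac{1}{24713} = \frac{44372}{24713} \approx 1.7955$)
$\frac{15308 - 19190}{c + 22540} = \frac{15308 - 19190}{\frac{44372}{24713} + 22540} = - \frac{3882}{\frac{557075392}{24713}} = \left(-3882\right) \frac{24713}{557075392} = - \frac{47967933}{278537696}$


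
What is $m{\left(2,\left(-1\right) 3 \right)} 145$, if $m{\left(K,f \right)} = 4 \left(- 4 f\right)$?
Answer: $6960$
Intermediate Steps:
$m{\left(K,f \right)} = - 16 f$
$m{\left(2,\left(-1\right) 3 \right)} 145 = - 16 \left(\left(-1\right) 3\right) 145 = \left(-16\right) \left(-3\right) 145 = 48 \cdot 145 = 6960$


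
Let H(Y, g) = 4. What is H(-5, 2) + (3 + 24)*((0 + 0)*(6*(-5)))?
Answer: 4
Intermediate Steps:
H(-5, 2) + (3 + 24)*((0 + 0)*(6*(-5))) = 4 + (3 + 24)*((0 + 0)*(6*(-5))) = 4 + 27*(0*(-30)) = 4 + 27*0 = 4 + 0 = 4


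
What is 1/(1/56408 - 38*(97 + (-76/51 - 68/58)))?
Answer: -83427432/299072394121 ≈ -0.00027895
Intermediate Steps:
1/(1/56408 - 38*(97 + (-76/51 - 68/58))) = 1/(1/56408 - 38*(97 + (-76*1/51 - 68*1/58))) = 1/(1/56408 - 38*(97 + (-76/51 - 34/29))) = 1/(1/56408 - 38*(97 - 3938/1479)) = 1/(1/56408 - 38*139525/1479) = 1/(1/56408 - 5301950/1479) = 1/(-299072394121/83427432) = -83427432/299072394121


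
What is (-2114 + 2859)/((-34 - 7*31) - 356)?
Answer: -745/607 ≈ -1.2273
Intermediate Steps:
(-2114 + 2859)/((-34 - 7*31) - 356) = 745/((-34 - 217) - 356) = 745/(-251 - 356) = 745/(-607) = 745*(-1/607) = -745/607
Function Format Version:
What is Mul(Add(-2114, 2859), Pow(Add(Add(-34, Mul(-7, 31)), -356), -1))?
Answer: Rational(-745, 607) ≈ -1.2273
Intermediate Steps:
Mul(Add(-2114, 2859), Pow(Add(Add(-34, Mul(-7, 31)), -356), -1)) = Mul(745, Pow(Add(Add(-34, -217), -356), -1)) = Mul(745, Pow(Add(-251, -356), -1)) = Mul(745, Pow(-607, -1)) = Mul(745, Rational(-1, 607)) = Rational(-745, 607)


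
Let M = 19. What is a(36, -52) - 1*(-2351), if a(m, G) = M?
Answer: 2370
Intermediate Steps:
a(m, G) = 19
a(36, -52) - 1*(-2351) = 19 - 1*(-2351) = 19 + 2351 = 2370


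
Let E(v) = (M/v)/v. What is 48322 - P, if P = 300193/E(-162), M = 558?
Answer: -436183412/31 ≈ -1.4070e+7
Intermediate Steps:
E(v) = 558/v² (E(v) = (558/v)/v = 558/v²)
P = 437681394/31 (P = 300193/((558/(-162)²)) = 300193/((558*(1/26244))) = 300193/(31/1458) = 300193*(1458/31) = 437681394/31 ≈ 1.4119e+7)
48322 - P = 48322 - 1*437681394/31 = 48322 - 437681394/31 = -436183412/31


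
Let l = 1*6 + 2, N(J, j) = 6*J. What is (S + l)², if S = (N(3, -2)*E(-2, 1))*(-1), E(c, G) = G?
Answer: 100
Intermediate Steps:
S = -18 (S = ((6*3)*1)*(-1) = (18*1)*(-1) = 18*(-1) = -18)
l = 8 (l = 6 + 2 = 8)
(S + l)² = (-18 + 8)² = (-10)² = 100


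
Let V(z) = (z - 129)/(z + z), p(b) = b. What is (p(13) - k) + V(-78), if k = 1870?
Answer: -96495/52 ≈ -1855.7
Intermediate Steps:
V(z) = (-129 + z)/(2*z) (V(z) = (-129 + z)/((2*z)) = (-129 + z)*(1/(2*z)) = (-129 + z)/(2*z))
(p(13) - k) + V(-78) = (13 - 1*1870) + (½)*(-129 - 78)/(-78) = (13 - 1870) + (½)*(-1/78)*(-207) = -1857 + 69/52 = -96495/52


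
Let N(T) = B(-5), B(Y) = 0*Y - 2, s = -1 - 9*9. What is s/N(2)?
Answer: 41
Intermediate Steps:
s = -82 (s = -1 - 81 = -82)
B(Y) = -2 (B(Y) = 0 - 2 = -2)
N(T) = -2
s/N(2) = -82/(-2) = -82*(-1/2) = 41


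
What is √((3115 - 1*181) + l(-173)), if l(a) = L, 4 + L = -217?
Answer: √2713 ≈ 52.086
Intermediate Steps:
L = -221 (L = -4 - 217 = -221)
l(a) = -221
√((3115 - 1*181) + l(-173)) = √((3115 - 1*181) - 221) = √((3115 - 181) - 221) = √(2934 - 221) = √2713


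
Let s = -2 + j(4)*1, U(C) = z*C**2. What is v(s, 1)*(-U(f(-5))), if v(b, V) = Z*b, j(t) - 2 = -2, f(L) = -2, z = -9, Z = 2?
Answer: -144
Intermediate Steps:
j(t) = 0 (j(t) = 2 - 2 = 0)
U(C) = -9*C**2
s = -2 (s = -2 + 0*1 = -2 + 0 = -2)
v(b, V) = 2*b
v(s, 1)*(-U(f(-5))) = (2*(-2))*(-(-9)*(-2)**2) = -(-4)*(-9*4) = -(-4)*(-36) = -4*36 = -144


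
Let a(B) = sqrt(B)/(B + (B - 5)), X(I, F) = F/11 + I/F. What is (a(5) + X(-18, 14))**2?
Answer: 5934/29645 - 2*sqrt(5)/385 ≈ 0.18855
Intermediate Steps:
X(I, F) = F/11 + I/F (X(I, F) = F*(1/11) + I/F = F/11 + I/F)
a(B) = sqrt(B)/(-5 + 2*B) (a(B) = sqrt(B)/(B + (-5 + B)) = sqrt(B)/(-5 + 2*B))
(a(5) + X(-18, 14))**2 = (sqrt(5)/(-5 + 2*5) + ((1/11)*14 - 18/14))**2 = (sqrt(5)/(-5 + 10) + (14/11 - 18*1/14))**2 = (sqrt(5)/5 + (14/11 - 9/7))**2 = (sqrt(5)*(1/5) - 1/77)**2 = (sqrt(5)/5 - 1/77)**2 = (-1/77 + sqrt(5)/5)**2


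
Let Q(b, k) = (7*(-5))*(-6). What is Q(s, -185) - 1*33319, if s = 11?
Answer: -33109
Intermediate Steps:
Q(b, k) = 210 (Q(b, k) = -35*(-6) = 210)
Q(s, -185) - 1*33319 = 210 - 1*33319 = 210 - 33319 = -33109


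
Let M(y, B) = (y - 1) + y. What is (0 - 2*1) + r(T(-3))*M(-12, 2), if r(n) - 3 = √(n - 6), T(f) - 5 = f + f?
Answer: -77 - 25*I*√7 ≈ -77.0 - 66.144*I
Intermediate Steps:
T(f) = 5 + 2*f (T(f) = 5 + (f + f) = 5 + 2*f)
M(y, B) = -1 + 2*y (M(y, B) = (-1 + y) + y = -1 + 2*y)
r(n) = 3 + √(-6 + n) (r(n) = 3 + √(n - 6) = 3 + √(-6 + n))
(0 - 2*1) + r(T(-3))*M(-12, 2) = (0 - 2*1) + (3 + √(-6 + (5 + 2*(-3))))*(-1 + 2*(-12)) = (0 - 2) + (3 + √(-6 + (5 - 6)))*(-1 - 24) = -2 + (3 + √(-6 - 1))*(-25) = -2 + (3 + √(-7))*(-25) = -2 + (3 + I*√7)*(-25) = -2 + (-75 - 25*I*√7) = -77 - 25*I*√7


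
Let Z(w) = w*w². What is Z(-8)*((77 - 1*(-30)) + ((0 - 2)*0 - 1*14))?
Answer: -47616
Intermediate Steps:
Z(w) = w³
Z(-8)*((77 - 1*(-30)) + ((0 - 2)*0 - 1*14)) = (-8)³*((77 - 1*(-30)) + ((0 - 2)*0 - 1*14)) = -512*((77 + 30) + (-2*0 - 14)) = -512*(107 + (0 - 14)) = -512*(107 - 14) = -512*93 = -47616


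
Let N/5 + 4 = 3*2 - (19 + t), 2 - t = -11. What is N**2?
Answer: 22500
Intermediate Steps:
t = 13 (t = 2 - 1*(-11) = 2 + 11 = 13)
N = -150 (N = -20 + 5*(3*2 - (19 + 13)) = -20 + 5*(6 - 1*32) = -20 + 5*(6 - 32) = -20 + 5*(-26) = -20 - 130 = -150)
N**2 = (-150)**2 = 22500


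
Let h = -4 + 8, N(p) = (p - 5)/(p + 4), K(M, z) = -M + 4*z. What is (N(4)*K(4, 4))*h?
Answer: -6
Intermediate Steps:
N(p) = (-5 + p)/(4 + p)
h = 4
(N(4)*K(4, 4))*h = (((-5 + 4)/(4 + 4))*(-1*4 + 4*4))*4 = ((-1/8)*(-4 + 16))*4 = (((⅛)*(-1))*12)*4 = -⅛*12*4 = -3/2*4 = -6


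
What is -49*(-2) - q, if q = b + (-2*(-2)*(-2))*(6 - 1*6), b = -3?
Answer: 101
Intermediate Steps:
q = -3 (q = -3 + (-2*(-2)*(-2))*(6 - 1*6) = -3 + (4*(-2))*(6 - 6) = -3 - 8*0 = -3 + 0 = -3)
-49*(-2) - q = -49*(-2) - 1*(-3) = 98 + 3 = 101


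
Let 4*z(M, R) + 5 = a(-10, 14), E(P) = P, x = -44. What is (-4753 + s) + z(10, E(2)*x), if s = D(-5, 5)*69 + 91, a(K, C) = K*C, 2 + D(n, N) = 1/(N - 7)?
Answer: -19483/4 ≈ -4870.8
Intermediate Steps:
D(n, N) = -2 + 1/(-7 + N) (D(n, N) = -2 + 1/(N - 7) = -2 + 1/(-7 + N))
a(K, C) = C*K
z(M, R) = -145/4 (z(M, R) = -5/4 + (14*(-10))/4 = -5/4 + (1/4)*(-140) = -5/4 - 35 = -145/4)
s = -163/2 (s = ((15 - 2*5)/(-7 + 5))*69 + 91 = ((15 - 10)/(-2))*69 + 91 = -1/2*5*69 + 91 = -5/2*69 + 91 = -345/2 + 91 = -163/2 ≈ -81.500)
(-4753 + s) + z(10, E(2)*x) = (-4753 - 163/2) - 145/4 = -9669/2 - 145/4 = -19483/4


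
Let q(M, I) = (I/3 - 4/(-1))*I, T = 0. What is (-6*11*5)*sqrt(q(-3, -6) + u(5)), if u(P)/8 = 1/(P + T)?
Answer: -132*I*sqrt(65) ≈ -1064.2*I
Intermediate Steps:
u(P) = 8/P (u(P) = 8/(P + 0) = 8/P)
q(M, I) = I*(4 + I/3) (q(M, I) = (I*(1/3) - 4*(-1))*I = (I/3 + 4)*I = (4 + I/3)*I = I*(4 + I/3))
(-6*11*5)*sqrt(q(-3, -6) + u(5)) = (-6*11*5)*sqrt((1/3)*(-6)*(12 - 6) + 8/5) = (-66*5)*sqrt((1/3)*(-6)*6 + 8*(1/5)) = -330*sqrt(-12 + 8/5) = -132*I*sqrt(65)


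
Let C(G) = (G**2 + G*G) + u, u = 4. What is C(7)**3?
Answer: 1061208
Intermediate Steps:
C(G) = 4 + 2*G**2 (C(G) = (G**2 + G*G) + 4 = (G**2 + G**2) + 4 = 2*G**2 + 4 = 4 + 2*G**2)
C(7)**3 = (4 + 2*7**2)**3 = (4 + 2*49)**3 = (4 + 98)**3 = 102**3 = 1061208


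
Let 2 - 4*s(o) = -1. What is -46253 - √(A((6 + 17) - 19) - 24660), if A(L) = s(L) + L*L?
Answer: -46253 - I*√98573/2 ≈ -46253.0 - 156.98*I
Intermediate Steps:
s(o) = ¾ (s(o) = ½ - ¼*(-1) = ½ + ¼ = ¾)
A(L) = ¾ + L² (A(L) = ¾ + L*L = ¾ + L²)
-46253 - √(A((6 + 17) - 19) - 24660) = -46253 - √((¾ + ((6 + 17) - 19)²) - 24660) = -46253 - √((¾ + (23 - 19)²) - 24660) = -46253 - √((¾ + 4²) - 24660) = -46253 - √((¾ + 16) - 24660) = -46253 - √(67/4 - 24660) = -46253 - √(-98573/4) = -46253 - I*√98573/2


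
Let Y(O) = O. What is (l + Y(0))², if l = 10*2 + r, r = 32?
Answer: 2704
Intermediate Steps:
l = 52 (l = 10*2 + 32 = 20 + 32 = 52)
(l + Y(0))² = (52 + 0)² = 52² = 2704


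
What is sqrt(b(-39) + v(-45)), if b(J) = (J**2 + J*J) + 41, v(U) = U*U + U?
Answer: sqrt(5063) ≈ 71.155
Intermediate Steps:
v(U) = U + U**2 (v(U) = U**2 + U = U + U**2)
b(J) = 41 + 2*J**2 (b(J) = (J**2 + J**2) + 41 = 2*J**2 + 41 = 41 + 2*J**2)
sqrt(b(-39) + v(-45)) = sqrt((41 + 2*(-39)**2) - 45*(1 - 45)) = sqrt((41 + 2*1521) - 45*(-44)) = sqrt((41 + 3042) + 1980) = sqrt(3083 + 1980) = sqrt(5063)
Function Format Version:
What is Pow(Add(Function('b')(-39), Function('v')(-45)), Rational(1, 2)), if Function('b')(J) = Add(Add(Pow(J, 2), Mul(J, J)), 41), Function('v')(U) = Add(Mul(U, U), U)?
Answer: Pow(5063, Rational(1, 2)) ≈ 71.155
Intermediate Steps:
Function('v')(U) = Add(U, Pow(U, 2)) (Function('v')(U) = Add(Pow(U, 2), U) = Add(U, Pow(U, 2)))
Function('b')(J) = Add(41, Mul(2, Pow(J, 2))) (Function('b')(J) = Add(Add(Pow(J, 2), Pow(J, 2)), 41) = Add(Mul(2, Pow(J, 2)), 41) = Add(41, Mul(2, Pow(J, 2))))
Pow(Add(Function('b')(-39), Function('v')(-45)), Rational(1, 2)) = Pow(Add(Add(41, Mul(2, Pow(-39, 2))), Mul(-45, Add(1, -45))), Rational(1, 2)) = Pow(Add(Add(41, Mul(2, 1521)), Mul(-45, -44)), Rational(1, 2)) = Pow(Add(Add(41, 3042), 1980), Rational(1, 2)) = Pow(Add(3083, 1980), Rational(1, 2)) = Pow(5063, Rational(1, 2))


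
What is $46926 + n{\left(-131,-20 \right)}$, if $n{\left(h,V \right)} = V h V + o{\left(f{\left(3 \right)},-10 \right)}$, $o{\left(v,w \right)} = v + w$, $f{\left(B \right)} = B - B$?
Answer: $-5484$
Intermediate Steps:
$f{\left(B \right)} = 0$
$n{\left(h,V \right)} = -10 + h V^{2}$ ($n{\left(h,V \right)} = V h V + \left(0 - 10\right) = h V^{2} - 10 = -10 + h V^{2}$)
$46926 + n{\left(-131,-20 \right)} = 46926 - \left(10 + 131 \left(-20\right)^{2}\right) = 46926 - 52410 = -5484$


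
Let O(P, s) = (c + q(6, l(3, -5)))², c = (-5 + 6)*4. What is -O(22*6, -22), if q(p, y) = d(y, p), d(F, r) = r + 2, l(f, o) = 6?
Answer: -144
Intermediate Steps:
d(F, r) = 2 + r
c = 4 (c = 1*4 = 4)
q(p, y) = 2 + p
O(P, s) = 144 (O(P, s) = (4 + (2 + 6))² = (4 + 8)² = 12² = 144)
-O(22*6, -22) = -1*144 = -144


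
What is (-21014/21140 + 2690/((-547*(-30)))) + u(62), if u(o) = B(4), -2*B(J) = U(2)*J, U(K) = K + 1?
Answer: -16924411/2477910 ≈ -6.8301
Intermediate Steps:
U(K) = 1 + K
B(J) = -3*J/2 (B(J) = -(1 + 2)*J/2 = -3*J/2)
u(o) = -6 (u(o) = -3/2*4 = -6)
(-21014/21140 + 2690/((-547*(-30)))) + u(62) = (-21014/21140 + 2690/((-547*(-30)))) - 6 = (-21014*1/21140 + 2690/16410) - 6 = (-1501/1510 + 2690*(1/16410)) - 6 = (-1501/1510 + 269/1641) - 6 = -2056951/2477910 - 6 = -16924411/2477910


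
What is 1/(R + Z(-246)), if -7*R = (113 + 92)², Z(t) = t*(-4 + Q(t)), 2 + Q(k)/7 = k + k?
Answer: 7/5919539 ≈ 1.1825e-6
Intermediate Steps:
Q(k) = -14 + 14*k (Q(k) = -14 + 7*(k + k) = -14 + 7*(2*k) = -14 + 14*k)
Z(t) = t*(-18 + 14*t) (Z(t) = t*(-4 + (-14 + 14*t)) = t*(-18 + 14*t))
R = -42025/7 (R = -(113 + 92)²/7 = -⅐*205² = -⅐*42025 = -42025/7 ≈ -6003.6)
1/(R + Z(-246)) = 1/(-42025/7 + 2*(-246)*(-9 + 7*(-246))) = 1/(-42025/7 + 2*(-246)*(-9 - 1722)) = 1/(-42025/7 + 2*(-246)*(-1731)) = 1/(-42025/7 + 851652) = 1/(5919539/7) = 7/5919539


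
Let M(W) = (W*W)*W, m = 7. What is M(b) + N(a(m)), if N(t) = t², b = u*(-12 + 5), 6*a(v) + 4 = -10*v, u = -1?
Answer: 4456/9 ≈ 495.11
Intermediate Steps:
a(v) = -⅔ - 5*v/3 (a(v) = -⅔ + (-10*v)/6 = -⅔ - 5*v/3)
b = 7 (b = -(-12 + 5) = -1*(-7) = 7)
M(W) = W³ (M(W) = W²*W = W³)
M(b) + N(a(m)) = 7³ + (-⅔ - 5/3*7)² = 343 + (-⅔ - 35/3)² = 343 + (-37/3)² = 343 + 1369/9 = 4456/9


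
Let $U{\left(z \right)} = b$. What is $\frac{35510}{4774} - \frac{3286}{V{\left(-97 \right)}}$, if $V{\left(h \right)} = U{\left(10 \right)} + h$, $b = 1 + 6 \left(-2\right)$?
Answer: $\frac{4880611}{128898} \approx 37.864$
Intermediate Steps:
$b = -11$ ($b = 1 - 12 = -11$)
$U{\left(z \right)} = -11$
$V{\left(h \right)} = -11 + h$
$\frac{35510}{4774} - \frac{3286}{V{\left(-97 \right)}} = \frac{35510}{4774} - \frac{3286}{-11 - 97} = 35510 \cdot \frac{1}{4774} - \frac{3286}{-108} = \frac{17755}{2387} - - \frac{1643}{54} = \frac{17755}{2387} + \frac{1643}{54} = \frac{4880611}{128898}$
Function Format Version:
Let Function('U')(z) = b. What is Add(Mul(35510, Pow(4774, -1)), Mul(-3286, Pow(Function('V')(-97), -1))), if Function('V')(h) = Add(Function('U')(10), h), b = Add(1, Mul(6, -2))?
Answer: Rational(4880611, 128898) ≈ 37.864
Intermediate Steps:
b = -11 (b = Add(1, -12) = -11)
Function('U')(z) = -11
Function('V')(h) = Add(-11, h)
Add(Mul(35510, Pow(4774, -1)), Mul(-3286, Pow(Function('V')(-97), -1))) = Add(Mul(35510, Pow(4774, -1)), Mul(-3286, Pow(Add(-11, -97), -1))) = Add(Mul(35510, Rational(1, 4774)), Mul(-3286, Pow(-108, -1))) = Add(Rational(17755, 2387), Mul(-3286, Rational(-1, 108))) = Add(Rational(17755, 2387), Rational(1643, 54)) = Rational(4880611, 128898)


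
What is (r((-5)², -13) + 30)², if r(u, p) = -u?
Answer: 25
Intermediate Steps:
(r((-5)², -13) + 30)² = (-1*(-5)² + 30)² = (-1*25 + 30)² = (-25 + 30)² = 5² = 25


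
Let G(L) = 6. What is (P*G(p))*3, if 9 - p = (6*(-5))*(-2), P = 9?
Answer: 162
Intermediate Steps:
p = -51 (p = 9 - 6*(-5)*(-2) = 9 - (-30)*(-2) = 9 - 1*60 = 9 - 60 = -51)
(P*G(p))*3 = (9*6)*3 = 54*3 = 162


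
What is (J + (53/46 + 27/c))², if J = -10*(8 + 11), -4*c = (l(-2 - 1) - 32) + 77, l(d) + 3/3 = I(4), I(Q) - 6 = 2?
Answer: 13035473929/357604 ≈ 36452.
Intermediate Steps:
I(Q) = 8 (I(Q) = 6 + 2 = 8)
l(d) = 7 (l(d) = -1 + 8 = 7)
c = -13 (c = -((7 - 32) + 77)/4 = -(-25 + 77)/4 = -¼*52 = -13)
J = -190 (J = -10*19 = -190)
(J + (53/46 + 27/c))² = (-190 + (53/46 + 27/(-13)))² = (-190 + (53*(1/46) + 27*(-1/13)))² = (-190 + (53/46 - 27/13))² = (-190 - 553/598)² = (-114173/598)² = 13035473929/357604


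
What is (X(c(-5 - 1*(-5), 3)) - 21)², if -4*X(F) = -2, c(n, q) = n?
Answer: 1681/4 ≈ 420.25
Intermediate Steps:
X(F) = ½ (X(F) = -¼*(-2) = ½)
(X(c(-5 - 1*(-5), 3)) - 21)² = (½ - 21)² = (-41/2)² = 1681/4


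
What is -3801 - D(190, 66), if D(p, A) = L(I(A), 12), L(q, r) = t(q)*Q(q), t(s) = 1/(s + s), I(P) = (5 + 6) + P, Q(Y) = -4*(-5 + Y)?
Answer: -292533/77 ≈ -3799.1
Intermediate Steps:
Q(Y) = 20 - 4*Y
I(P) = 11 + P
t(s) = 1/(2*s)
L(q, r) = (20 - 4*q)/(2*q) (L(q, r) = (1/(2*q))*(20 - 4*q) = (20 - 4*q)/(2*q))
D(p, A) = -2 + 10/(11 + A)
-3801 - D(190, 66) = -3801 - 2*(-6 - 1*66)/(11 + 66) = -3801 - 2*(-6 - 66)/77 = -3801 - 2*(-72)/77 = -3801 - 1*(-144/77) = -3801 + 144/77 = -292533/77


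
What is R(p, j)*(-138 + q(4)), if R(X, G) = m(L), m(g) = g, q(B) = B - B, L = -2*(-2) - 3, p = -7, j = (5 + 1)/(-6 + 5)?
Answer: -138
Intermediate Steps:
j = -6 (j = 6/(-1) = 6*(-1) = -6)
L = 1 (L = 4 - 3 = 1)
q(B) = 0
R(X, G) = 1
R(p, j)*(-138 + q(4)) = 1*(-138 + 0) = 1*(-138) = -138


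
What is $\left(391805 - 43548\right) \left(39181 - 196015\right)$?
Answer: $-54618538338$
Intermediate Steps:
$\left(391805 - 43548\right) \left(39181 - 196015\right) = 348257 \left(-156834\right) = -54618538338$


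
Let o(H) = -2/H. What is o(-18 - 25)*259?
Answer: 518/43 ≈ 12.047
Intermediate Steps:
o(-18 - 25)*259 = -2/(-18 - 25)*259 = -2/(-43)*259 = -2*(-1/43)*259 = (2/43)*259 = 518/43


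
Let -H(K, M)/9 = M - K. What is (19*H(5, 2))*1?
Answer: 513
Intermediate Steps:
H(K, M) = -9*M + 9*K (H(K, M) = -9*(M - K) = -9*M + 9*K)
(19*H(5, 2))*1 = (19*(-9*2 + 9*5))*1 = (19*(-18 + 45))*1 = (19*27)*1 = 513*1 = 513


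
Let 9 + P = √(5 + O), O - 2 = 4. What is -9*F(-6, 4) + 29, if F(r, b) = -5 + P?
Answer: 155 - 9*√11 ≈ 125.15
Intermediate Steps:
O = 6 (O = 2 + 4 = 6)
P = -9 + √11 (P = -9 + √(5 + 6) = -9 + √11 ≈ -5.6834)
F(r, b) = -14 + √11 (F(r, b) = -5 + (-9 + √11) = -14 + √11)
-9*F(-6, 4) + 29 = -9*(-14 + √11) + 29 = (126 - 9*√11) + 29 = 155 - 9*√11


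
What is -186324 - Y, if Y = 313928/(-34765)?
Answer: -6477239932/34765 ≈ -1.8632e+5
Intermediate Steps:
Y = -313928/34765 (Y = 313928*(-1/34765) = -313928/34765 ≈ -9.0300)
-186324 - Y = -186324 - 1*(-313928/34765) = -186324 + 313928/34765 = -6477239932/34765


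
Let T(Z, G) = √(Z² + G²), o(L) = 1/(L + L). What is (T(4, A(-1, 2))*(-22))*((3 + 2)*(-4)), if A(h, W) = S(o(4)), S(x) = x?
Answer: 275*√41 ≈ 1760.9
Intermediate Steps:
o(L) = 1/(2*L)
A(h, W) = ⅛ (A(h, W) = (½)/4 = (½)*(¼) = ⅛)
T(Z, G) = √(G² + Z²)
(T(4, A(-1, 2))*(-22))*((3 + 2)*(-4)) = (√((⅛)² + 4²)*(-22))*((3 + 2)*(-4)) = (√(1/64 + 16)*(-22))*(5*(-4)) = (√(1025/64)*(-22))*(-20) = ((5*√41/8)*(-22))*(-20) = -55*√41/4*(-20) = 275*√41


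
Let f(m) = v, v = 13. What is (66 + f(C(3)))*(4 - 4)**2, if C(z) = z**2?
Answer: 0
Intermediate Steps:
f(m) = 13
(66 + f(C(3)))*(4 - 4)**2 = (66 + 13)*(4 - 4)**2 = 79*0**2 = 79*0 = 0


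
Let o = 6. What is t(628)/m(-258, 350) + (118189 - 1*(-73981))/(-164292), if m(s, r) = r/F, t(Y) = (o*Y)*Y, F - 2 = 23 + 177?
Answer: 19632606431909/14375550 ≈ 1.3657e+6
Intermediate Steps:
F = 202 (F = 2 + (23 + 177) = 2 + 200 = 202)
t(Y) = 6*Y² (t(Y) = (6*Y)*Y = 6*Y²)
m(s, r) = r/202
t(628)/m(-258, 350) + (118189 - 1*(-73981))/(-164292) = (6*628²)/(((1/202)*350)) + (118189 - 1*(-73981))/(-164292) = (6*394384)/(175/101) + (118189 + 73981)*(-1/164292) = 2366304*(101/175) + 192170*(-1/164292) = 238996704/175 - 96085/82146 = 19632606431909/14375550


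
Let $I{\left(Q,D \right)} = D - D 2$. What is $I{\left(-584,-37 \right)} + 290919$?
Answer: $290956$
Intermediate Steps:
$I{\left(Q,D \right)} = - D$ ($I{\left(Q,D \right)} = D - 2 D = - D$)
$I{\left(-584,-37 \right)} + 290919 = \left(-1\right) \left(-37\right) + 290919 = 37 + 290919 = 290956$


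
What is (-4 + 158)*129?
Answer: 19866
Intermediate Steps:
(-4 + 158)*129 = 154*129 = 19866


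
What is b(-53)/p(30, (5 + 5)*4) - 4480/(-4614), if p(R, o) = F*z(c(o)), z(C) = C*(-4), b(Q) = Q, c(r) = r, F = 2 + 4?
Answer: 252519/246080 ≈ 1.0262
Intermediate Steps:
F = 6
z(C) = -4*C
p(R, o) = -24*o (p(R, o) = 6*(-4*o) = -24*o)
b(-53)/p(30, (5 + 5)*4) - 4480/(-4614) = -53*(-1/(96*(5 + 5))) - 4480/(-4614) = -53/((-240*4)) - 4480*(-1/4614) = -53/((-24*40)) + 2240/2307 = -53/(-960) + 2240/2307 = -53*(-1/960) + 2240/2307 = 53/960 + 2240/2307 = 252519/246080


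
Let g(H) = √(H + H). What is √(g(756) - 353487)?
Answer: √(-353487 + 6*√42) ≈ 594.51*I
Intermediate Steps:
g(H) = √2*√H (g(H) = √(2*H) = √2*√H)
√(g(756) - 353487) = √(√2*√756 - 353487) = √(√2*(6*√21) - 353487) = √(6*√42 - 353487) = √(-353487 + 6*√42)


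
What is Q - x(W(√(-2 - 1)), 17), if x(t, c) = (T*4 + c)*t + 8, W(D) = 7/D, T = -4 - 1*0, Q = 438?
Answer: 430 + 7*I*√3/3 ≈ 430.0 + 4.0415*I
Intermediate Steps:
T = -4 (T = -4 + 0 = -4)
x(t, c) = 8 + t*(-16 + c) (x(t, c) = (-4*4 + c)*t + 8 = (-16 + c)*t + 8 = t*(-16 + c) + 8 = 8 + t*(-16 + c))
Q - x(W(√(-2 - 1)), 17) = 438 - (8 - 112/(√(-2 - 1)) + 17*(7/(√(-2 - 1)))) = 438 - (8 - 112/(√(-3)) + 17*(7/(√(-3)))) = 438 - (8 - 112/(I*√3) + 17*(7/((I*√3)))) = 438 - (8 - 112*(-I*√3/3) + 17*(7*(-I*√3/3))) = 438 - (8 - (-112)*I*√3/3 + 17*(-7*I*√3/3)) = 438 - (8 + 112*I*√3/3 - 119*I*√3/3) = 438 - (8 - 7*I*√3/3) = 438 + (-8 + 7*I*√3/3) = 430 + 7*I*√3/3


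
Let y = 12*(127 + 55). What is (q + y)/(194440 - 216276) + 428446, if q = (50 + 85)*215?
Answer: 90830249/212 ≈ 4.2844e+5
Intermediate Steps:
q = 29025 (q = 135*215 = 29025)
y = 2184 (y = 12*182 = 2184)
(q + y)/(194440 - 216276) + 428446 = (29025 + 2184)/(194440 - 216276) + 428446 = 31209/(-21836) + 428446 = 31209*(-1/21836) + 428446 = -303/212 + 428446 = 90830249/212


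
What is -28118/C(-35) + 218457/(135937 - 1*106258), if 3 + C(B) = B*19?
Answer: 163407233/3304262 ≈ 49.453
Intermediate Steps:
C(B) = -3 + 19*B (C(B) = -3 + B*19 = -3 + 19*B)
-28118/C(-35) + 218457/(135937 - 1*106258) = -28118/(-3 + 19*(-35)) + 218457/(135937 - 1*106258) = -28118/(-3 - 665) + 218457/(135937 - 106258) = -28118/(-668) + 218457/29679 = -28118*(-1/668) + 218457*(1/29679) = 14059/334 + 72819/9893 = 163407233/3304262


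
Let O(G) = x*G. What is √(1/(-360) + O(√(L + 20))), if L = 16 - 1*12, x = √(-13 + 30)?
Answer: √(-10 + 7200*√102)/60 ≈ 4.4940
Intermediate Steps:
x = √17 ≈ 4.1231
L = 4 (L = 16 - 12 = 4)
O(G) = G*√17 (O(G) = √17*G = G*√17)
√(1/(-360) + O(√(L + 20))) = √(1/(-360) + √(4 + 20)*√17) = √(-1/360 + √24*√17) = √(-1/360 + (2*√6)*√17) = √(-1/360 + 2*√102)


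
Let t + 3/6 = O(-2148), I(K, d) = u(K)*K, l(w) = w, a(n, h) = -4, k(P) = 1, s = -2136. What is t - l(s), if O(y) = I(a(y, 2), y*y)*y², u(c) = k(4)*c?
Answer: 147649199/2 ≈ 7.3825e+7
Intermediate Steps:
u(c) = c (u(c) = 1*c = c)
I(K, d) = K² (I(K, d) = K*K = K²)
O(y) = 16*y² (O(y) = (-4)²*y² = 16*y²)
t = 147644927/2 (t = -½ + 16*(-2148)² = -½ + 16*4613904 = -½ + 73822464 = 147644927/2 ≈ 7.3822e+7)
t - l(s) = 147644927/2 - 1*(-2136) = 147644927/2 + 2136 = 147649199/2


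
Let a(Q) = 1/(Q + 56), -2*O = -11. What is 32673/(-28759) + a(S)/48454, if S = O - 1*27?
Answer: -54618216440/48075356217 ≈ -1.1361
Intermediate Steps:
O = 11/2 (O = -1/2*(-11) = 11/2 ≈ 5.5000)
S = -43/2 (S = 11/2 - 1*27 = 11/2 - 27 = -43/2 ≈ -21.500)
a(Q) = 1/(56 + Q)
32673/(-28759) + a(S)/48454 = 32673/(-28759) + 1/((56 - 43/2)*48454) = 32673*(-1/28759) + (1/48454)/(69/2) = -32673/28759 + (2/69)*(1/48454) = -32673/28759 + 1/1671663 = -54618216440/48075356217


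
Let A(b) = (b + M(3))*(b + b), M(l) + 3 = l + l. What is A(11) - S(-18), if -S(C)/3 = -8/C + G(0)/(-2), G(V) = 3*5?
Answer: 1721/6 ≈ 286.83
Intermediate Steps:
G(V) = 15
M(l) = -3 + 2*l (M(l) = -3 + (l + l) = -3 + 2*l)
A(b) = 2*b*(3 + b) (A(b) = (b + (-3 + 2*3))*(b + b) = (b + (-3 + 6))*(2*b) = (b + 3)*(2*b) = (3 + b)*(2*b) = 2*b*(3 + b))
S(C) = 45/2 + 24/C (S(C) = -3*(-8/C + 15/(-2)) = -3*(-8/C + 15*(-1/2)) = -3*(-8/C - 15/2) = -3*(-15/2 - 8/C) = 45/2 + 24/C)
A(11) - S(-18) = 2*11*(3 + 11) - (45/2 + 24/(-18)) = 2*11*14 - (45/2 + 24*(-1/18)) = 308 - (45/2 - 4/3) = 308 - 1*127/6 = 308 - 127/6 = 1721/6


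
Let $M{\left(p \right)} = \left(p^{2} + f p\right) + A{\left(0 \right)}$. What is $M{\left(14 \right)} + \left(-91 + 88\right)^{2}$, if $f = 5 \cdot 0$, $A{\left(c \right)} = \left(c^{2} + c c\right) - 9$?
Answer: $196$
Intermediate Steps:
$A{\left(c \right)} = -9 + 2 c^{2}$ ($A{\left(c \right)} = \left(c^{2} + c^{2}\right) - 9 = 2 c^{2} - 9 = -9 + 2 c^{2}$)
$f = 0$
$M{\left(p \right)} = -9 + p^{2}$ ($M{\left(p \right)} = \left(p^{2} + 0 p\right) - \left(9 - 2 \cdot 0^{2}\right) = \left(p^{2} + 0\right) + \left(-9 + 2 \cdot 0\right) = p^{2} + \left(-9 + 0\right) = p^{2} - 9 = -9 + p^{2}$)
$M{\left(14 \right)} + \left(-91 + 88\right)^{2} = \left(-9 + 14^{2}\right) + \left(-91 + 88\right)^{2} = \left(-9 + 196\right) + \left(-3\right)^{2} = 187 + 9 = 196$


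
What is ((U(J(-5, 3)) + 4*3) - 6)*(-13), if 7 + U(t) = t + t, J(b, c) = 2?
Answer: -39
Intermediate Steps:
U(t) = -7 + 2*t (U(t) = -7 + (t + t) = -7 + 2*t)
((U(J(-5, 3)) + 4*3) - 6)*(-13) = (((-7 + 2*2) + 4*3) - 6)*(-13) = (((-7 + 4) + 12) - 6)*(-13) = ((-3 + 12) - 6)*(-13) = (9 - 6)*(-13) = 3*(-13) = -39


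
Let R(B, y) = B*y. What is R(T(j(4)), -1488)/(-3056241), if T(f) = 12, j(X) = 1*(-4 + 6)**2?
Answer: 5952/1018747 ≈ 0.0058425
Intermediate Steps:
j(X) = 4 (j(X) = 1*2**2 = 1*4 = 4)
R(T(j(4)), -1488)/(-3056241) = (12*(-1488))/(-3056241) = -17856*(-1/3056241) = 5952/1018747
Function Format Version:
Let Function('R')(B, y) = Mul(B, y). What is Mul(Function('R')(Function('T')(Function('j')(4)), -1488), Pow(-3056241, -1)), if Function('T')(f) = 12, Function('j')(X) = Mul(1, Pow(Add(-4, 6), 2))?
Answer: Rational(5952, 1018747) ≈ 0.0058425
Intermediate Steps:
Function('j')(X) = 4 (Function('j')(X) = Mul(1, Pow(2, 2)) = Mul(1, 4) = 4)
Mul(Function('R')(Function('T')(Function('j')(4)), -1488), Pow(-3056241, -1)) = Mul(Mul(12, -1488), Pow(-3056241, -1)) = Mul(-17856, Rational(-1, 3056241)) = Rational(5952, 1018747)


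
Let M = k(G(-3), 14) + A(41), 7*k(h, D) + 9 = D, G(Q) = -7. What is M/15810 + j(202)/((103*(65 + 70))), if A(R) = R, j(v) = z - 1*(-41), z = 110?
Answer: 692381/51295545 ≈ 0.013498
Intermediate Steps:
k(h, D) = -9/7 + D/7
j(v) = 151 (j(v) = 110 - 1*(-41) = 110 + 41 = 151)
M = 292/7 (M = (-9/7 + (⅐)*14) + 41 = (-9/7 + 2) + 41 = 5/7 + 41 = 292/7 ≈ 41.714)
M/15810 + j(202)/((103*(65 + 70))) = (292/7)/15810 + 151/((103*(65 + 70))) = (292/7)*(1/15810) + 151/((103*135)) = 146/55335 + 151/13905 = 692381/51295545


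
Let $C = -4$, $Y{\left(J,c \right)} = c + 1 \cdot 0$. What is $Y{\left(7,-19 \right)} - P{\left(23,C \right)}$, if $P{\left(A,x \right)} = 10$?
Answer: $-29$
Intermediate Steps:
$Y{\left(J,c \right)} = c$ ($Y{\left(J,c \right)} = c + 0 = c$)
$Y{\left(7,-19 \right)} - P{\left(23,C \right)} = -19 - 10 = -29$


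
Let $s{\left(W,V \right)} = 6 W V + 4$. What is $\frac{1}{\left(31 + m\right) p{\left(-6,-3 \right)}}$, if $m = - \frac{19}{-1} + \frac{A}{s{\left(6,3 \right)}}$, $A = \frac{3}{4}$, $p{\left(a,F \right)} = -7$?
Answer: $- \frac{64}{22403} \approx -0.0028568$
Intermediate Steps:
$s{\left(W,V \right)} = 4 + 6 V W$ ($s{\left(W,V \right)} = 6 V W + 4 = 4 + 6 V W$)
$A = \frac{3}{4}$ ($A = 3 \cdot \frac{1}{4} = \frac{3}{4} \approx 0.75$)
$m = \frac{8515}{448}$ ($m = - \frac{19}{-1} + \frac{3}{4 \left(4 + 6 \cdot 3 \cdot 6\right)} = \left(-19\right) \left(-1\right) + \frac{3}{4 \left(4 + 108\right)} = 19 + \frac{3}{4 \cdot 112} = 19 + \frac{3}{4} \cdot \frac{1}{112} = 19 + \frac{3}{448} = \frac{8515}{448} \approx 19.007$)
$\frac{1}{\left(31 + m\right) p{\left(-6,-3 \right)}} = \frac{1}{\left(31 + \frac{8515}{448}\right) \left(-7\right)} = \frac{1}{\frac{22403}{448} \left(-7\right)} = \frac{1}{- \frac{22403}{64}} = - \frac{64}{22403}$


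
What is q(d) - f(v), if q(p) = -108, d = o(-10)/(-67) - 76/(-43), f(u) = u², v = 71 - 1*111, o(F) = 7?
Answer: -1708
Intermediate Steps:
v = -40 (v = 71 - 111 = -40)
d = 4791/2881 (d = 7/(-67) - 76/(-43) = 7*(-1/67) - 76*(-1/43) = -7/67 + 76/43 = 4791/2881 ≈ 1.6630)
q(d) - f(v) = -108 - 1*(-40)² = -108 - 1*1600 = -108 - 1600 = -1708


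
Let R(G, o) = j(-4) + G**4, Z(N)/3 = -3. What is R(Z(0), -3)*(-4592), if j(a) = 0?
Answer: -30128112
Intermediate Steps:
Z(N) = -9 (Z(N) = 3*(-3) = -9)
R(G, o) = G**4 (R(G, o) = 0 + G**4 = G**4)
R(Z(0), -3)*(-4592) = (-9)**4*(-4592) = 6561*(-4592) = -30128112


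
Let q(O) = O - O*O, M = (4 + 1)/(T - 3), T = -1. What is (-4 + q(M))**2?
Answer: 11881/256 ≈ 46.410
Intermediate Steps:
M = -5/4 (M = (4 + 1)/(-1 - 3) = 5/(-4) = 5*(-1/4) = -5/4 ≈ -1.2500)
q(O) = O - O**2
(-4 + q(M))**2 = (-4 - 5*(1 - 1*(-5/4))/4)**2 = (-4 - 5*(1 + 5/4)/4)**2 = (-4 - 5/4*9/4)**2 = (-4 - 45/16)**2 = (-109/16)**2 = 11881/256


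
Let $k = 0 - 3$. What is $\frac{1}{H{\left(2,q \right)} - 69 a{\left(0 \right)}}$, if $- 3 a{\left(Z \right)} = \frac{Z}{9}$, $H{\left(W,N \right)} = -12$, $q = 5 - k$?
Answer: $- \frac{1}{12} \approx -0.083333$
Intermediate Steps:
$k = -3$ ($k = 0 - 3 = -3$)
$q = 8$ ($q = 5 - -3 = 5 + 3 = 8$)
$a{\left(Z \right)} = - \frac{Z}{27}$ ($a{\left(Z \right)} = - \frac{Z \frac{1}{9}}{3} = - \frac{\frac{1}{9} Z}{3} = - \frac{Z}{27}$)
$\frac{1}{H{\left(2,q \right)} - 69 a{\left(0 \right)}} = \frac{1}{-12 - 69 \left(\left(- \frac{1}{27}\right) 0\right)} = \frac{1}{-12 - 0} = \frac{1}{-12 + 0} = \frac{1}{-12} = - \frac{1}{12}$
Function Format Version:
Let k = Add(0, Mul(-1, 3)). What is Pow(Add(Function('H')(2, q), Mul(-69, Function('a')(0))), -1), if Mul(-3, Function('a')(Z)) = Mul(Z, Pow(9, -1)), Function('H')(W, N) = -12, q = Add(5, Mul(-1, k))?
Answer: Rational(-1, 12) ≈ -0.083333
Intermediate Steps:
k = -3 (k = Add(0, -3) = -3)
q = 8 (q = Add(5, Mul(-1, -3)) = Add(5, 3) = 8)
Function('a')(Z) = Mul(Rational(-1, 27), Z) (Function('a')(Z) = Mul(Rational(-1, 3), Mul(Z, Pow(9, -1))) = Mul(Rational(-1, 3), Mul(Z, Rational(1, 9))) = Mul(Rational(-1, 3), Mul(Rational(1, 9), Z)) = Mul(Rational(-1, 27), Z))
Pow(Add(Function('H')(2, q), Mul(-69, Function('a')(0))), -1) = Pow(Add(-12, Mul(-69, Mul(Rational(-1, 27), 0))), -1) = Pow(Add(-12, Mul(-69, 0)), -1) = Pow(Add(-12, 0), -1) = Pow(-12, -1) = Rational(-1, 12)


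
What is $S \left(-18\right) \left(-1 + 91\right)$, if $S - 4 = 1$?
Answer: $-8100$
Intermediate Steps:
$S = 5$ ($S = 4 + 1 = 5$)
$S \left(-18\right) \left(-1 + 91\right) = 5 \left(-18\right) \left(-1 + 91\right) = \left(-90\right) 90 = -8100$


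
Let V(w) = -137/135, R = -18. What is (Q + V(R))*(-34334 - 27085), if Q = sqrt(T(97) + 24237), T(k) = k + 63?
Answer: 2804801/45 - 61419*sqrt(24397) ≈ -9.5310e+6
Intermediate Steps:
T(k) = 63 + k
V(w) = -137/135 (V(w) = -137*1/135 = -137/135)
Q = sqrt(24397) (Q = sqrt((63 + 97) + 24237) = sqrt(160 + 24237) = sqrt(24397) ≈ 156.20)
(Q + V(R))*(-34334 - 27085) = (sqrt(24397) - 137/135)*(-34334 - 27085) = (-137/135 + sqrt(24397))*(-61419) = 2804801/45 - 61419*sqrt(24397)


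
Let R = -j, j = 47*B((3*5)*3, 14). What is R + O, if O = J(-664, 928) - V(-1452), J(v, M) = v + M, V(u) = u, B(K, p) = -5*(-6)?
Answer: 306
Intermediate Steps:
B(K, p) = 30
J(v, M) = M + v
j = 1410 (j = 47*30 = 1410)
R = -1410 (R = -1*1410 = -1410)
O = 1716 (O = (928 - 664) - 1*(-1452) = 264 + 1452 = 1716)
R + O = -1410 + 1716 = 306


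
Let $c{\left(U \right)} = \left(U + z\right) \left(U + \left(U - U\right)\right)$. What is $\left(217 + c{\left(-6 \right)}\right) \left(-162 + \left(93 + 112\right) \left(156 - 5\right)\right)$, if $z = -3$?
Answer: $8344903$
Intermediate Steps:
$c{\left(U \right)} = U \left(-3 + U\right)$ ($c{\left(U \right)} = \left(U - 3\right) \left(U + \left(U - U\right)\right) = \left(-3 + U\right) \left(U + 0\right) = \left(-3 + U\right) U = U \left(-3 + U\right)$)
$\left(217 + c{\left(-6 \right)}\right) \left(-162 + \left(93 + 112\right) \left(156 - 5\right)\right) = \left(217 - 6 \left(-3 - 6\right)\right) \left(-162 + \left(93 + 112\right) \left(156 - 5\right)\right) = \left(217 - -54\right) \left(-162 + 205 \cdot 151\right) = \left(217 + 54\right) \left(-162 + 30955\right) = 271 \cdot 30793 = 8344903$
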